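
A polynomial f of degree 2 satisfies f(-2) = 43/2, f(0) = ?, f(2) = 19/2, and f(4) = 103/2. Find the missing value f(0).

On equispaced nodes a degree-2 polynomial has vanishing third forward difference, so
  - f(-2) + 3·f(0) - 3·f(2) + f(4) = 0.
Substituting the known values and solving for f(0):
  3·f(0) = -3/2
  f(0) = -1/2.

-1/2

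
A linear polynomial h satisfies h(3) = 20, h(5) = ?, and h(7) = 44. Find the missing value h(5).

The 2 known points determine the degree-1 polynomial uniquely.
Write h(s) = as + b. Substituting each data point gives a linear system:
  3a + b = 20
  7a + b = 44
Solving the system yields a = 6, b = 2.
So h(s) = 6s + 2.
Then h(5) = 32.

32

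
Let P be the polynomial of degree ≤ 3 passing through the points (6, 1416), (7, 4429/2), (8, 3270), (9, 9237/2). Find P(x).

Write P(x) = ax^3 + bx^2 + cx + d. Substituting each data point gives a linear system:
  216a + 36b + 6c + d = 1416
  343a + 49b + 7c + d = 4429/2
  512a + 64b + 8c + d = 3270
  729a + 81b + 9c + d = 9237/2
Solving the system yields a = 6, b = 5/2, c = 4, d = 6.
So P(x) = 6x³ + (5/2)x² + 4x + 6.
Check: P(7) = 4429/2. ✓

P(x) = 6x^3 + (5/2)x^2 + 4x + 6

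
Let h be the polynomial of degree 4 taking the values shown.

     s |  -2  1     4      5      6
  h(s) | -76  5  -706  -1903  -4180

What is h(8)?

Write h(s) = as^4 + bs^3 + cs^2 + ds + e. Substituting each data point gives a linear system:
  16a - 8b + 4c - 2d + e = -76
  a + b + c + d + e = 5
  256a + 64b + 16c + 4d + e = -706
  625a + 125b + 25c + 5d + e = -1903
  1296a + 216b + 36c + 6d + e = -4180
Solving the system yields a = -4, b = 4, c = 4, d = -1, e = 2.
So h(s) = -4s⁴ + 4s³ + 4s² - s + 2.
Then h(8) = -14086.

-14086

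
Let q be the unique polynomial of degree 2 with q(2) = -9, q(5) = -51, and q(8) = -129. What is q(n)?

q(n) = -2n^2 - 1

Using the Lagrange interpolation formula with nodes 2, 5, 8:
  L_0(n) = (n - 5)(n - 8) / 18
  L_1(n) = (n - 2)(n - 8) / -9
  L_2(n) = (n - 2)(n - 5) / 18
Then q(n) = -9·L_0(n) - 51·L_1(n) - 129·L_2(n).
Expanding and collecting terms gives q(n) = -2n² - 1.
Check: q(5) = -51. ✓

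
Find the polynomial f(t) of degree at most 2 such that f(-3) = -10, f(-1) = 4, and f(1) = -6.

Write f(t) = at^2 + bt + c. Substituting each data point gives a linear system:
  9a - 3b + c = -10
  a - b + c = 4
  a + b + c = -6
Solving the system yields a = -3, b = -5, c = 2.
So f(t) = -3t^2 - 5t + 2.
Check: f(-3) = -10. ✓

f(t) = -3t^2 - 5t + 2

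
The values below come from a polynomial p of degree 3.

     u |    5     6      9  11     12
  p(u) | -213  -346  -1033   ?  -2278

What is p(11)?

-1791

The 4 known points determine the degree-3 polynomial uniquely.
Write p(u) = au^3 + bu^2 + cu + d. Substituting each data point gives a linear system:
  125a + 25b + 5c + d = -213
  216a + 36b + 6c + d = -346
  729a + 81b + 9c + d = -1033
  1728a + 144b + 12c + d = -2278
Solving the system yields a = -1, b = -4, c = 2, d = 2.
So p(u) = -u^3 - 4u^2 + 2u + 2.
Then p(11) = -1791.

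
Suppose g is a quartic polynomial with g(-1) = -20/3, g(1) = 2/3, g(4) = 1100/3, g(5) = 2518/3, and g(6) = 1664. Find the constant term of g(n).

Write g(n) = an^4 + bn^3 + cn^2 + dn + e. Substituting each data point gives a linear system:
  a - b + c - d + e = -20/3
  a + b + c + d + e = 2/3
  256a + 64b + 16c + 4d + e = 1100/3
  625a + 125b + 25c + 5d + e = 2518/3
  1296a + 216b + 36c + 6d + e = 1664
Solving the system yields a = 1, b = 5/3, c = 0, d = 2, e = -4.
So g(n) = n^4 + (5/3)n^3 + 2n - 4.
The constant term is -4.

-4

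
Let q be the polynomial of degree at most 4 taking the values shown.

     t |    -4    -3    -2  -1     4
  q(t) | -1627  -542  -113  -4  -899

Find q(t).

Write q(t) = at^4 + bt^3 + ct^2 + dt + e. Substituting each data point gives a linear system:
  256a - 64b + 16c - 4d + e = -1627
  81a - 27b + 9c - 3d + e = -542
  16a - 8b + 4c - 2d + e = -113
  a - b + c - d + e = -4
  256a + 64b + 16c + 4d + e = -899
Solving the system yields a = -5, b = 6, c = 1, d = -5, e = 1.
So q(t) = -5t^4 + 6t^3 + t^2 - 5t + 1.
Check: q(-3) = -542. ✓

q(t) = -5t^4 + 6t^3 + t^2 - 5t + 1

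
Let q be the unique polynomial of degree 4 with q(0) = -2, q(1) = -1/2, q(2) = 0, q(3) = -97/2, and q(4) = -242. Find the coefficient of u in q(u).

Write q(u) = au^4 + bu^3 + cu^2 + du + e. Substituting each data point gives a linear system:
  e = -2
  a + b + c + d + e = -1/2
  16a + 8b + 4c + 2d + e = 0
  81a + 27b + 9c + 3d + e = -97/2
  256a + 64b + 16c + 4d + e = -242
Solving the system yields a = -2, b = 4, c = 3/2, d = -2, e = -2.
So q(u) = -2u^4 + 4u^3 + (3/2)u^2 - 2u - 2.
The coefficient of u is -2.

-2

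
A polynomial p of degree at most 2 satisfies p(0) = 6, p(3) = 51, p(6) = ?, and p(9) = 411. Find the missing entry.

On equispaced nodes a degree-2 polynomial has vanishing third forward difference, so
  - p(0) + 3·p(3) - 3·p(6) + p(9) = 0.
Substituting the known values and solving for p(6):
  -3·p(6) = -558
  p(6) = 186.

186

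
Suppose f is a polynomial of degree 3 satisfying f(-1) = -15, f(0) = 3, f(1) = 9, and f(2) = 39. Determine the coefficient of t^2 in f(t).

-6

Write f(t) = at^3 + bt^2 + ct + d. Substituting each data point gives a linear system:
  -a + b - c + d = -15
  d = 3
  a + b + c + d = 9
  8a + 4b + 2c + d = 39
Solving the system yields a = 6, b = -6, c = 6, d = 3.
So f(t) = 6t³ - 6t² + 6t + 3.
The coefficient of t^2 is -6.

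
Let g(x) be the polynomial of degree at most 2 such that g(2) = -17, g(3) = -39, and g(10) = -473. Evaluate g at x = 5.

Using the Lagrange interpolation formula with nodes 2, 3, 10:
  L_0(x) = (x - 3)(x - 10) / 8
  L_1(x) = (x - 2)(x - 10) / -7
  L_2(x) = (x - 2)(x - 3) / 56
Then g(x) = -17·L_0(x) - 39·L_1(x) - 473·L_2(x).
Expanding and collecting terms gives g(x) = -5x^2 + 3x - 3.
Evaluating at x = 5: g(5) = -113.

-113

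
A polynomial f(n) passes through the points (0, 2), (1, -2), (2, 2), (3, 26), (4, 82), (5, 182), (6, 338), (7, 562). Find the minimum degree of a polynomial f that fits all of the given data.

Forward differences of the values at n = 0, 1, 2, 3, 4, 5, 6, 7:
  f  : 2  -2  2  26  82  182  338  562
  Δ  : -4  4  24  56  100  156  224
  Δ^2: 8  20  32  44  56  68
  Δ^3: 12  12  12  12  12
  Δ^4: 0  0  0  0
  Δ^5: 0  0  0
  Δ^6: 0  0
  Δ^7: 0
The third differences are constant (12) and nonzero, while all higher differences vanish, so the minimal degree is 3.

3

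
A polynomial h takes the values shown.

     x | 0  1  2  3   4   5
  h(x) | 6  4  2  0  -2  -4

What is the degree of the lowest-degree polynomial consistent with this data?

Forward differences of the values at x = 0, 1, 2, 3, 4, 5:
  h  : 6  4  2  0  -2  -4
  Δ  : -2  -2  -2  -2  -2
  Δ^2: 0  0  0  0
  Δ^3: 0  0  0
  Δ^4: 0  0
  Δ^5: 0
The first differences are constant (-2) and nonzero, while all higher differences vanish, so the minimal degree is 1.

1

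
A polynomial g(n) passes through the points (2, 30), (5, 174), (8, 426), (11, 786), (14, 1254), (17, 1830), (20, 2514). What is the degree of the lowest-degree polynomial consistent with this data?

2

Forward differences of the values at n = 2, 5, 8, 11, 14, 17, 20:
  g  : 30  174  426  786  1254  1830  2514
  Δ  : 144  252  360  468  576  684
  Δ^2: 108  108  108  108  108
  Δ^3: 0  0  0  0
  Δ^4: 0  0  0
  Δ^5: 0  0
  Δ^6: 0
The second differences are constant (108) and nonzero, while all higher differences vanish, so the minimal degree is 2.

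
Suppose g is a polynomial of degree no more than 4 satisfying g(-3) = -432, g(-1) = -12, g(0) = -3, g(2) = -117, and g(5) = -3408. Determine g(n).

Write g(n) = an^4 + bn^3 + cn^2 + dn + e. Substituting each data point gives a linear system:
  81a - 27b + 9c - 3d + e = -432
  a - b + c - d + e = -12
  e = -3
  16a + 8b + 4c + 2d + e = -117
  625a + 125b + 25c + 5d + e = -3408
Solving the system yields a = -5, b = -1, c = -6, d = -1, e = -3.
So g(n) = -5n⁴ - n³ - 6n² - n - 3.
Check: g(-3) = -432. ✓

g(n) = -5n^4 - n^3 - 6n^2 - n - 3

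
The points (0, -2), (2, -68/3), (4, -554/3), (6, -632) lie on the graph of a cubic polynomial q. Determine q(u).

q(u) = -3u^3 + (1/3)u^2 + u - 2

Write q(u) = au^3 + bu^2 + cu + d. Substituting each data point gives a linear system:
  d = -2
  8a + 4b + 2c + d = -68/3
  64a + 16b + 4c + d = -554/3
  216a + 36b + 6c + d = -632
Solving the system yields a = -3, b = 1/3, c = 1, d = -2.
So q(u) = -3u³ + (1/3)u² + u - 2.
Check: q(6) = -632. ✓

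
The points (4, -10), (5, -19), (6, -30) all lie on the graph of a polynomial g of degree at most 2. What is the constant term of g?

6

Write g(x) = ax^2 + bx + c. Substituting each data point gives a linear system:
  16a + 4b + c = -10
  25a + 5b + c = -19
  36a + 6b + c = -30
Solving the system yields a = -1, b = 0, c = 6.
So g(x) = -x² + 6.
The constant term is 6.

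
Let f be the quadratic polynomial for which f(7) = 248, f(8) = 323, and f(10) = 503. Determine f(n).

Using the Lagrange interpolation formula with nodes 7, 8, 10:
  L_0(n) = (n - 8)(n - 10) / 3
  L_1(n) = (n - 7)(n - 10) / -2
  L_2(n) = (n - 7)(n - 8) / 6
Then f(n) = 248·L_0(n) + 323·L_1(n) + 503·L_2(n).
Expanding and collecting terms gives f(n) = 5n^2 + 3.
Check: f(10) = 503. ✓

f(n) = 5n^2 + 3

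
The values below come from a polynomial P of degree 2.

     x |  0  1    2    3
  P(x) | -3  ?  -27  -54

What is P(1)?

On equispaced nodes a degree-2 polynomial has vanishing third forward difference, so
  - P(0) + 3·P(1) - 3·P(2) + P(3) = 0.
Substituting the known values and solving for P(1):
  3·P(1) = -30
  P(1) = -10.

-10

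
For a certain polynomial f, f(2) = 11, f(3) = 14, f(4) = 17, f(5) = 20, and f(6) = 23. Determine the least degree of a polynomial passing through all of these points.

1

Forward differences of the values at x = 2, 3, 4, 5, 6:
  f  : 11  14  17  20  23
  Δ  : 3  3  3  3
  Δ^2: 0  0  0
  Δ^3: 0  0
  Δ^4: 0
The first differences are constant (3) and nonzero, while all higher differences vanish, so the minimal degree is 1.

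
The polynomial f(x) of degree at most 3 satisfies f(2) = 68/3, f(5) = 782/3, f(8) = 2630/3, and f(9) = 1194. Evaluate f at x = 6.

Using the Lagrange interpolation formula with nodes 2, 5, 8, 9:
  L_0(x) = (x - 5)(x - 8)(x - 9) / -126
  L_1(x) = (x - 2)(x - 8)(x - 9) / 36
  L_2(x) = (x - 2)(x - 5)(x - 9) / -18
  L_3(x) = (x - 2)(x - 5)(x - 8) / 28
Then f(x) = 68/3·L_0(x) + 782/3·L_1(x) + 2630/3·L_2(x) + 1194·L_3(x).
Expanding and collecting terms gives f(x) = x³ + 6x² - (5/3)x - 6.
Evaluating at x = 6: f(6) = 416.

416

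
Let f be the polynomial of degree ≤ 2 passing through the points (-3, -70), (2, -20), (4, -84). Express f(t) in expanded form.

f(t) = -6t^2 + 4t - 4

Write f(t) = at^2 + bt + c. Substituting each data point gives a linear system:
  9a - 3b + c = -70
  4a + 2b + c = -20
  16a + 4b + c = -84
Solving the system yields a = -6, b = 4, c = -4.
So f(t) = -6t^2 + 4t - 4.
Check: f(4) = -84. ✓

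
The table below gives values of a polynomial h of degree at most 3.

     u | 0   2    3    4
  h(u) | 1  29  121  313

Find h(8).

Using the Lagrange interpolation formula with nodes 0, 2, 3, 4:
  L_0(u) = (u - 2)(u - 3)(u - 4) / -24
  L_1(u) = u(u - 3)(u - 4) / 4
  L_2(u) = u(u - 2)(u - 4) / -3
  L_3(u) = u(u - 2)(u - 3) / 8
Then h(u) = 1·L_0(u) + 29·L_1(u) + 121·L_2(u) + 313·L_3(u).
Expanding and collecting terms gives h(u) = 6u^3 - 4u^2 - 2u + 1.
Evaluating at u = 8: h(8) = 2801.

2801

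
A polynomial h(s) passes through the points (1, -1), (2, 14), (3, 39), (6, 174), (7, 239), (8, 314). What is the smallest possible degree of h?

2

Divided differences on the nodes 1, 2, 3, 6, 7, 8:
  order 0: -1  14  39  174  239  314
  order 1: 15  25  45  65  75
  order 2: 5  5  5  5
  order 3: 0  0  0
  order 4: 0  0
  order 5: 0
The order-2 divided differences are all 5 (nonzero) and every higher order vanishes, so the data lies on a polynomial of degree exactly 2.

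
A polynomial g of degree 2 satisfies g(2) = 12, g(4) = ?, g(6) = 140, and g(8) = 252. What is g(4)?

The 3 known points determine the degree-2 polynomial uniquely.
Write g(s) = as^2 + bs + c. Substituting each data point gives a linear system:
  4a + 2b + c = 12
  36a + 6b + c = 140
  64a + 8b + c = 252
Solving the system yields a = 4, b = 0, c = -4.
So g(s) = 4s² - 4.
Then g(4) = 60.

60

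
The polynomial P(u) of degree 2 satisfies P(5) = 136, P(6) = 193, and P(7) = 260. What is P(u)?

Using the Lagrange interpolation formula with nodes 5, 6, 7:
  L_0(u) = (u - 6)(u - 7) / 2
  L_1(u) = (u - 5)(u - 7) / -1
  L_2(u) = (u - 5)(u - 6) / 2
Then P(u) = 136·L_0(u) + 193·L_1(u) + 260·L_2(u).
Expanding and collecting terms gives P(u) = 5u² + 2u + 1.
Check: P(5) = 136. ✓

P(u) = 5u^2 + 2u + 1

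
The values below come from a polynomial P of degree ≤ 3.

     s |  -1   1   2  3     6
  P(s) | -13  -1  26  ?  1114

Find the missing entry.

The 4 known points determine the degree-3 polynomial uniquely.
Write P(s) = as^3 + bs^2 + cs + d. Substituting each data point gives a linear system:
  -a + b - c + d = -13
  a + b + c + d = -1
  8a + 4b + 2c + d = 26
  216a + 36b + 6c + d = 1114
Solving the system yields a = 6, b = -5, c = 0, d = -2.
So P(s) = 6s³ - 5s² - 2.
Then P(3) = 115.

115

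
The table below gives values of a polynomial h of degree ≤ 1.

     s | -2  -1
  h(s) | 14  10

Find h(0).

6

Using the Lagrange interpolation formula with nodes -2, -1:
  L_0(s) = (s + 1) / -1
  L_1(s) = (s + 2) / 1
Then h(s) = 14·L_0(s) + 10·L_1(s).
Expanding and collecting terms gives h(s) = -4s + 6.
Evaluating at s = 0: h(0) = 6.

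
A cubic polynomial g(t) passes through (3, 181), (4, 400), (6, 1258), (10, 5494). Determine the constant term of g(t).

4

Write g(t) = at^3 + bt^2 + ct + d. Substituting each data point gives a linear system:
  27a + 9b + 3c + d = 181
  64a + 16b + 4c + d = 400
  216a + 36b + 6c + d = 1258
  1000a + 100b + 10c + d = 5494
Solving the system yields a = 5, b = 5, c = -1, d = 4.
So g(t) = 5t^3 + 5t^2 - t + 4.
The constant term is 4.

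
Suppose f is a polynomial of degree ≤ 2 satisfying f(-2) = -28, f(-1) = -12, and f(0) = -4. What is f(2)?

Forward differences of the values at t = -2, -1, 0:
  f  : -28  -12  -4
  Δ  : 16  8
  Δ^2: -8
The second differences are constant, confirming degree 2.
Interpolating (Newton forward form) and evaluating at t = 2 gives f(2) = -12.

-12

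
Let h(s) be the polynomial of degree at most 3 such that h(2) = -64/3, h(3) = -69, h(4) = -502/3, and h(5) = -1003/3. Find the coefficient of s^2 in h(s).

Write h(s) = as^3 + bs^2 + cs + d. Substituting each data point gives a linear system:
  8a + 4b + 2c + d = -64/3
  27a + 9b + 3c + d = -69
  64a + 16b + 4c + d = -502/3
  125a + 25b + 5c + d = -1003/3
Solving the system yields a = -3, b = 5/3, c = 1, d = -6.
So h(s) = -3s³ + (5/3)s² + s - 6.
The coefficient of s^2 is 5/3.

5/3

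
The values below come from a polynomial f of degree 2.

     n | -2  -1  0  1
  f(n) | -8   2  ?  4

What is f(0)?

6

On equispaced nodes a degree-2 polynomial has vanishing third forward difference, so
  - f(-2) + 3·f(-1) - 3·f(0) + f(1) = 0.
Substituting the known values and solving for f(0):
  -3·f(0) = -18
  f(0) = 6.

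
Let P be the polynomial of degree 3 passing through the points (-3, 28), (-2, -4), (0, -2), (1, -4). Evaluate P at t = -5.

248

Write P(t) = at^3 + bt^2 + ct + d. Substituting each data point gives a linear system:
  -27a + 9b - 3c + d = 28
  -8a + 4b - 2c + d = -4
  d = -2
  a + b + c + d = -4
Solving the system yields a = -3, b = -4, c = 5, d = -2.
So P(t) = -3t^3 - 4t^2 + 5t - 2.
Then P(-5) = 248.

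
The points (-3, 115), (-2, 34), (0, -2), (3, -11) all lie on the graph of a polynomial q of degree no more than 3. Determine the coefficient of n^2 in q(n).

Write q(n) = an^3 + bn^2 + cn + d. Substituting each data point gives a linear system:
  -27a + 9b - 3c + d = 115
  -8a + 4b - 2c + d = 34
  d = -2
  27a + 9b + 3c + d = -11
Solving the system yields a = -3, b = 6, c = 6, d = -2.
So q(n) = -3n³ + 6n² + 6n - 2.
The coefficient of n^2 is 6.

6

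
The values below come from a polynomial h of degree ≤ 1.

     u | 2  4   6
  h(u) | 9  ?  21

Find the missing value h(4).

15

On equispaced nodes a degree-1 polynomial has vanishing second forward difference, so
  h(2) - 2·h(4) + h(6) = 0.
Substituting the known values and solving for h(4):
  -2·h(4) = -30
  h(4) = 15.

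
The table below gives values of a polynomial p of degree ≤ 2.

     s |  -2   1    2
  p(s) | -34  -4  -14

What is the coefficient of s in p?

Write p(s) = as^2 + bs + c. Substituting each data point gives a linear system:
  4a - 2b + c = -34
  a + b + c = -4
  4a + 2b + c = -14
Solving the system yields a = -5, b = 5, c = -4.
So p(s) = -5s^2 + 5s - 4.
The coefficient of s is 5.

5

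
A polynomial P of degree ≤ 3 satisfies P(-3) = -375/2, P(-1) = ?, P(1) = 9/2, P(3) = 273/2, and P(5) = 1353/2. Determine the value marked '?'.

-15/2

The 4 known points determine the degree-3 polynomial uniquely.
Write P(x) = ax^3 + bx^2 + cx + d. Substituting each data point gives a linear system:
  -27a + 9b - 3c + d = -375/2
  a + b + c + d = 9/2
  27a + 9b + 3c + d = 273/2
  125a + 25b + 5c + d = 1353/2
Solving the system yields a = 6, b = -3, c = 0, d = 3/2.
So P(x) = 6x³ - 3x² + 3/2.
Then P(-1) = -15/2.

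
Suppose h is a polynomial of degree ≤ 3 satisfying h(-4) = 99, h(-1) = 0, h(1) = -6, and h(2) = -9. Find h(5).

Using the Lagrange interpolation formula with nodes -4, -1, 1, 2:
  L_0(t) = (t + 1)(t - 1)(t - 2) / -90
  L_1(t) = (t + 4)(t - 1)(t - 2) / 18
  L_2(t) = (t + 4)(t + 1)(t - 2) / -10
  L_3(t) = (t + 4)(t + 1)(t - 1) / 18
Then h(t) = 99·L_0(t) + 0·L_1(t) - 6·L_2(t) - 9·L_3(t).
Expanding and collecting terms gives h(t) = -t³ + 2t² - 2t - 5.
Evaluating at t = 5: h(5) = -90.

-90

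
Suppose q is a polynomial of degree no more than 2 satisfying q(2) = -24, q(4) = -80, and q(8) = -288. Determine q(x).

Using the Lagrange interpolation formula with nodes 2, 4, 8:
  L_0(x) = (x - 4)(x - 8) / 12
  L_1(x) = (x - 2)(x - 8) / -8
  L_2(x) = (x - 2)(x - 4) / 24
Then q(x) = -24·L_0(x) - 80·L_1(x) - 288·L_2(x).
Expanding and collecting terms gives q(x) = -4x² - 4x.
Check: q(2) = -24. ✓

q(x) = -4x^2 - 4x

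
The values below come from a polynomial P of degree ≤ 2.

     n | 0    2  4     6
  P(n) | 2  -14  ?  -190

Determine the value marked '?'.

-78

On equispaced nodes a degree-2 polynomial has vanishing third forward difference, so
  - P(0) + 3·P(2) - 3·P(4) + P(6) = 0.
Substituting the known values and solving for P(4):
  -3·P(4) = 234
  P(4) = -78.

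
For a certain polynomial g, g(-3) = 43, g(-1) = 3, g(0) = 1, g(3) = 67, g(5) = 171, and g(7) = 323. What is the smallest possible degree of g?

2

Divided differences on the nodes -3, -1, 0, 3, 5, 7:
  order 0: 43  3  1  67  171  323
  order 1: -20  -2  22  52  76
  order 2: 6  6  6  6
  order 3: 0  0  0
  order 4: 0  0
  order 5: 0
The order-2 divided differences are all 6 (nonzero) and every higher order vanishes, so the data lies on a polynomial of degree exactly 2.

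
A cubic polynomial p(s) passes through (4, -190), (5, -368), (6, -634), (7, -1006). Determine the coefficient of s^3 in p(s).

-3

Write p(s) = as^3 + bs^2 + cs + d. Substituting each data point gives a linear system:
  64a + 16b + 4c + d = -190
  125a + 25b + 5c + d = -368
  216a + 36b + 6c + d = -634
  343a + 49b + 7c + d = -1006
Solving the system yields a = -3, b = 1, c = -4, d = 2.
So p(s) = -3s³ + s² - 4s + 2.
The leading coefficient is -3.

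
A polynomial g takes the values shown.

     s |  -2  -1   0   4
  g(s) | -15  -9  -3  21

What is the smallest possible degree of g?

Divided differences on the nodes -2, -1, 0, 4:
  order 0: -15  -9  -3  21
  order 1: 6  6  6
  order 2: 0  0
  order 3: 0
The order-1 divided differences are all 6 (nonzero) and every higher order vanishes, so the data lies on a polynomial of degree exactly 1.

1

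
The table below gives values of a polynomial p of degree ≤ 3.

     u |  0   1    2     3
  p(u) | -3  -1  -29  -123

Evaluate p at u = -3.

171

Using the Lagrange interpolation formula with nodes 0, 1, 2, 3:
  L_0(u) = (u - 1)(u - 2)(u - 3) / -6
  L_1(u) = u(u - 2)(u - 3) / 2
  L_2(u) = u(u - 1)(u - 3) / -2
  L_3(u) = u(u - 1)(u - 2) / 6
Then p(u) = -3·L_0(u) - 1·L_1(u) - 29·L_2(u) - 123·L_3(u).
Expanding and collecting terms gives p(u) = -6u^3 + 3u^2 + 5u - 3.
Evaluating at u = -3: p(-3) = 171.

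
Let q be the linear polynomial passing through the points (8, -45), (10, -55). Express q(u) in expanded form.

q(u) = -5u - 5

Write q(u) = au + b. Substituting each data point gives a linear system:
  8a + b = -45
  10a + b = -55
Solving the system yields a = -5, b = -5.
So q(u) = -5u - 5.
Check: q(10) = -55. ✓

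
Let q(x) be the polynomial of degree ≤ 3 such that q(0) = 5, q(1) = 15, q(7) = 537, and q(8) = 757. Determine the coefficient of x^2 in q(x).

Write q(x) = ax^3 + bx^2 + cx + d. Substituting each data point gives a linear system:
  d = 5
  a + b + c + d = 15
  343a + 49b + 7c + d = 537
  512a + 64b + 8c + d = 757
Solving the system yields a = 1, b = 3, c = 6, d = 5.
So q(x) = x^3 + 3x^2 + 6x + 5.
The coefficient of x^2 is 3.

3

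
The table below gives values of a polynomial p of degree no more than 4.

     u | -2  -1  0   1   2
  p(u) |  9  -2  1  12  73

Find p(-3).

88

Forward differences of the values at u = -2, -1, 0, 1, 2:
  p  : 9  -2  1  12  73
  Δ  : -11  3  11  61
  Δ^2: 14  8  50
  Δ^3: -6  42
  Δ^4: 48
The fourth differences are constant, confirming degree 4.
Interpolating (Newton forward form) and evaluating at u = -3 gives p(-3) = 88.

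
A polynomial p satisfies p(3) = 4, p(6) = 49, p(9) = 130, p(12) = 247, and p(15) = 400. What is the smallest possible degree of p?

2

Forward differences of the values at t = 3, 6, 9, 12, 15:
  p  : 4  49  130  247  400
  Δ  : 45  81  117  153
  Δ^2: 36  36  36
  Δ^3: 0  0
  Δ^4: 0
The second differences are constant (36) and nonzero, while all higher differences vanish, so the minimal degree is 2.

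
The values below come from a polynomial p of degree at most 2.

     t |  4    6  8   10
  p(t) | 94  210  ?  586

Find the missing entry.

On equispaced nodes a degree-2 polynomial has vanishing third forward difference, so
  - p(4) + 3·p(6) - 3·p(8) + p(10) = 0.
Substituting the known values and solving for p(8):
  -3·p(8) = -1122
  p(8) = 374.

374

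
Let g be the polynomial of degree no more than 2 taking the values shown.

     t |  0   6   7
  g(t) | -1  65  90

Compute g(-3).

20

Write g(t) = at^2 + bt + c. Substituting each data point gives a linear system:
  c = -1
  36a + 6b + c = 65
  49a + 7b + c = 90
Solving the system yields a = 2, b = -1, c = -1.
So g(t) = 2t^2 - t - 1.
Then g(-3) = 20.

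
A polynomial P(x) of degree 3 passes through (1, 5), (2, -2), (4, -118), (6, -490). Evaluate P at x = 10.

Write P(x) = ax^3 + bx^2 + cx + d. Substituting each data point gives a linear system:
  a + b + c + d = 5
  8a + 4b + 2c + d = -2
  64a + 16b + 4c + d = -118
  216a + 36b + 6c + d = -490
Solving the system yields a = -3, b = 4, c = 2, d = 2.
So P(x) = -3x^3 + 4x^2 + 2x + 2.
Then P(10) = -2578.

-2578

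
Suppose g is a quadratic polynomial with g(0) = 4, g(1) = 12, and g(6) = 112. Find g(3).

40

Using the Lagrange interpolation formula with nodes 0, 1, 6:
  L_0(s) = (s - 1)(s - 6) / 6
  L_1(s) = s(s - 6) / -5
  L_2(s) = s(s - 1) / 30
Then g(s) = 4·L_0(s) + 12·L_1(s) + 112·L_2(s).
Expanding and collecting terms gives g(s) = 2s^2 + 6s + 4.
Evaluating at s = 3: g(3) = 40.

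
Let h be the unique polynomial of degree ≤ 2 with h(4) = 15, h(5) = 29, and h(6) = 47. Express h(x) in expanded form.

Write h(x) = ax^2 + bx + c. Substituting each data point gives a linear system:
  16a + 4b + c = 15
  25a + 5b + c = 29
  36a + 6b + c = 47
Solving the system yields a = 2, b = -4, c = -1.
So h(x) = 2x^2 - 4x - 1.
Check: h(4) = 15. ✓

h(x) = 2x^2 - 4x - 1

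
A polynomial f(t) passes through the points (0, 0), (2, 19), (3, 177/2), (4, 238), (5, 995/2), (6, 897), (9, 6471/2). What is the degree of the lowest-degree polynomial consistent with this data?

3

Divided differences on the nodes 0, 2, 3, 4, 5, 6, 9:
  order 0: 0  19  177/2  238  995/2  897  6471/2
  order 1: 19/2  139/2  299/2  519/2  799/2  1559/2
  order 2: 20  40  55  70  95
  order 3: 5  5  5  5
  order 4: 0  0  0
  order 5: 0  0
  order 6: 0
The order-3 divided differences are all 5 (nonzero) and every higher order vanishes, so the data lies on a polynomial of degree exactly 3.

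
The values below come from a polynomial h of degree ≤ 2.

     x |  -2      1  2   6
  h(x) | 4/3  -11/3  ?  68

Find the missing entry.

8/3

The 3 known points determine the degree-2 polynomial uniquely.
Write h(x) = ax^2 + bx + c. Substituting each data point gives a linear system:
  4a - 2b + c = 4/3
  a + b + c = -11/3
  36a + 6b + c = 68
Solving the system yields a = 2, b = 1/3, c = -6.
So h(x) = 2x^2 + (1/3)x - 6.
Then h(2) = 8/3.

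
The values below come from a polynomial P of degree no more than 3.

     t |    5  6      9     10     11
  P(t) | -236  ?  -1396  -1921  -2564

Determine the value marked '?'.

The 4 known points determine the degree-3 polynomial uniquely.
Write P(t) = at^3 + bt^2 + ct + d. Substituting each data point gives a linear system:
  125a + 25b + 5c + d = -236
  729a + 81b + 9c + d = -1396
  1000a + 100b + 10c + d = -1921
  1331a + 121b + 11c + d = -2564
Solving the system yields a = -2, b = 1, c = -2, d = -1.
So P(t) = -2t³ + t² - 2t - 1.
Then P(6) = -409.

-409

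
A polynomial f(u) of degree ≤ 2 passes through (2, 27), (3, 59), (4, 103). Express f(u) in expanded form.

f(u) = 6u^2 + 2u - 1

Write f(u) = au^2 + bu + c. Substituting each data point gives a linear system:
  4a + 2b + c = 27
  9a + 3b + c = 59
  16a + 4b + c = 103
Solving the system yields a = 6, b = 2, c = -1.
So f(u) = 6u^2 + 2u - 1.
Check: f(2) = 27. ✓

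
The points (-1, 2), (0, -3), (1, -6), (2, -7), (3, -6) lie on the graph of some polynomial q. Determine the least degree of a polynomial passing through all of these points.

Forward differences of the values at s = -1, 0, 1, 2, 3:
  q  : 2  -3  -6  -7  -6
  Δ  : -5  -3  -1  1
  Δ^2: 2  2  2
  Δ^3: 0  0
  Δ^4: 0
The second differences are constant (2) and nonzero, while all higher differences vanish, so the minimal degree is 2.

2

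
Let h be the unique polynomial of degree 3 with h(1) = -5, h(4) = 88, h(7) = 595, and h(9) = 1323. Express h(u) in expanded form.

Write h(u) = au^3 + bu^2 + cu + d. Substituting each data point gives a linear system:
  a + b + c + d = -5
  64a + 16b + 4c + d = 88
  343a + 49b + 7c + d = 595
  729a + 81b + 9c + d = 1323
Solving the system yields a = 2, b = -1, c = -6, d = 0.
So h(u) = 2u³ - u² - 6u.
Check: h(9) = 1323. ✓

h(u) = 2u^3 - u^2 - 6u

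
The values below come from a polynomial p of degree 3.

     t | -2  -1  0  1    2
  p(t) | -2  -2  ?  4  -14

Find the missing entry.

4

On equispaced nodes a degree-3 polynomial has vanishing fourth forward difference, so
  p(-2) - 4·p(-1) + 6·p(0) - 4·p(1) + p(2) = 0.
Substituting the known values and solving for p(0):
  6·p(0) = 24
  p(0) = 4.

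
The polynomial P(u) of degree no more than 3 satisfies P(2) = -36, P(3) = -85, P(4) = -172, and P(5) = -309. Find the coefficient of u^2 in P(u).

-1

Write P(u) = au^3 + bu^2 + cu + d. Substituting each data point gives a linear system:
  8a + 4b + 2c + d = -36
  27a + 9b + 3c + d = -85
  64a + 16b + 4c + d = -172
  125a + 25b + 5c + d = -309
Solving the system yields a = -2, b = -1, c = -6, d = -4.
So P(u) = -2u^3 - u^2 - 6u - 4.
The coefficient of u^2 is -1.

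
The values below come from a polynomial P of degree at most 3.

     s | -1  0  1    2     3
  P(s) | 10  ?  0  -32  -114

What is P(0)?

6

The 4 known points determine the degree-3 polynomial uniquely.
Write P(s) = as^3 + bs^2 + cs + d. Substituting each data point gives a linear system:
  -a + b - c + d = 10
  a + b + c + d = 0
  8a + 4b + 2c + d = -32
  27a + 9b + 3c + d = -114
Solving the system yields a = -4, b = -1, c = -1, d = 6.
So P(s) = -4s^3 - s^2 - s + 6.
Then P(0) = 6.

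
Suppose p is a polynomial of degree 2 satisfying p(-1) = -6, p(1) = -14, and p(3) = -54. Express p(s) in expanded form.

Using the Lagrange interpolation formula with nodes -1, 1, 3:
  L_0(s) = (s - 1)(s - 3) / 8
  L_1(s) = (s + 1)(s - 3) / -4
  L_2(s) = (s + 1)(s - 1) / 8
Then p(s) = -6·L_0(s) - 14·L_1(s) - 54·L_2(s).
Expanding and collecting terms gives p(s) = -4s² - 4s - 6.
Check: p(3) = -54. ✓

p(s) = -4s^2 - 4s - 6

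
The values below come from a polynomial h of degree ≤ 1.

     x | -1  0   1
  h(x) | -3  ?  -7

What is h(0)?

On equispaced nodes a degree-1 polynomial has vanishing second forward difference, so
  h(-1) - 2·h(0) + h(1) = 0.
Substituting the known values and solving for h(0):
  -2·h(0) = 10
  h(0) = -5.

-5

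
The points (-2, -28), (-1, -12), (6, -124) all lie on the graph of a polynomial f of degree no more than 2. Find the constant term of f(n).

-4

Write f(n) = an^2 + bn + c. Substituting each data point gives a linear system:
  4a - 2b + c = -28
  a - b + c = -12
  36a + 6b + c = -124
Solving the system yields a = -4, b = 4, c = -4.
So f(n) = -4n² + 4n - 4.
The constant term is -4.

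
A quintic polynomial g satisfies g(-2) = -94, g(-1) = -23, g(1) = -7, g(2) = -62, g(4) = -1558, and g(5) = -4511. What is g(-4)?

-182

Using the Lagrange interpolation formula with nodes -2, -1, 1, 2, 4, 5:
  L_0(x) = (x + 1)(x - 1)(x - 2)(x - 4)(x - 5) / -504
  L_1(x) = (x + 2)(x - 1)(x - 2)(x - 4)(x - 5) / 180
  L_2(x) = (x + 2)(x + 1)(x - 2)(x - 4)(x - 5) / -72
  L_3(x) = (x + 2)(x + 1)(x - 1)(x - 4)(x - 5) / 72
  L_4(x) = (x + 2)(x + 1)(x - 1)(x - 2)(x - 5) / -180
  L_5(x) = (x + 2)(x + 1)(x - 1)(x - 2)(x - 4) / 504
Then g(x) = -94·L_0(x) - 23·L_1(x) - 7·L_2(x) - 62·L_3(x) - 1558·L_4(x) - 4511·L_5(x).
Expanding and collecting terms gives g(x) = -x^5 - 3x^4 + 5x^3 - 6x^2 + 4x - 6.
Evaluating at x = -4: g(-4) = -182.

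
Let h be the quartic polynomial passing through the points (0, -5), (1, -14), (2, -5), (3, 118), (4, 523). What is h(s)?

h(s) = 3s^4 - 2s^3 - 6s^2 - 4s - 5

Write h(s) = as^4 + bs^3 + cs^2 + ds + e. Substituting each data point gives a linear system:
  e = -5
  a + b + c + d + e = -14
  16a + 8b + 4c + 2d + e = -5
  81a + 27b + 9c + 3d + e = 118
  256a + 64b + 16c + 4d + e = 523
Solving the system yields a = 3, b = -2, c = -6, d = -4, e = -5.
So h(s) = 3s^4 - 2s^3 - 6s^2 - 4s - 5.
Check: h(0) = -5. ✓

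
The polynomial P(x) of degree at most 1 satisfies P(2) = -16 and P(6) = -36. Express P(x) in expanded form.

P(x) = -5x - 6

Using the Lagrange interpolation formula with nodes 2, 6:
  L_0(x) = (x - 6) / -4
  L_1(x) = (x - 2) / 4
Then P(x) = -16·L_0(x) - 36·L_1(x).
Expanding and collecting terms gives P(x) = -5x - 6.
Check: P(2) = -16. ✓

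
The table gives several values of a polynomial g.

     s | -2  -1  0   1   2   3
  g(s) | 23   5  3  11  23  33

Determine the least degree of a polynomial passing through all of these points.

Forward differences of the values at s = -2, -1, 0, 1, 2, 3:
  g  : 23  5  3  11  23  33
  Δ  : -18  -2  8  12  10
  Δ^2: 16  10  4  -2
  Δ^3: -6  -6  -6
  Δ^4: 0  0
  Δ^5: 0
The third differences are constant (-6) and nonzero, while all higher differences vanish, so the minimal degree is 3.

3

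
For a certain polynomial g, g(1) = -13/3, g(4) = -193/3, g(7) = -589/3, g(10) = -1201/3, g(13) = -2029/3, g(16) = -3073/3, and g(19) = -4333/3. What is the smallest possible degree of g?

Forward differences of the values at x = 1, 4, 7, 10, 13, 16, 19:
  g  : -13/3  -193/3  -589/3  -1201/3  -2029/3  -3073/3  -4333/3
  Δ  : -60  -132  -204  -276  -348  -420
  Δ^2: -72  -72  -72  -72  -72
  Δ^3: 0  0  0  0
  Δ^4: 0  0  0
  Δ^5: 0  0
  Δ^6: 0
The second differences are constant (-72) and nonzero, while all higher differences vanish, so the minimal degree is 2.

2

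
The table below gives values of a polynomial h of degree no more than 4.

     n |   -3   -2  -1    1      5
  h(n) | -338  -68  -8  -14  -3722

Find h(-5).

Write h(n) = an^4 + bn^3 + cn^2 + dn + e. Substituting each data point gives a linear system:
  81a - 27b + 9c - 3d + e = -338
  16a - 8b + 4c - 2d + e = -68
  a - b + c - d + e = -8
  a + b + c + d + e = -14
  625a + 125b + 25c + 5d + e = -3722
Solving the system yields a = -5, b = -4, c = -4, d = 1, e = -2.
So h(n) = -5n⁴ - 4n³ - 4n² + n - 2.
Then h(-5) = -2732.

-2732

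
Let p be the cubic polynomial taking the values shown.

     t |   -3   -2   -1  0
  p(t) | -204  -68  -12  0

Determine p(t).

Write p(t) = at^3 + bt^2 + ct + d. Substituting each data point gives a linear system:
  -27a + 9b - 3c + d = -204
  -8a + 4b - 2c + d = -68
  -a + b - c + d = -12
  d = 0
Solving the system yields a = 6, b = -4, c = 2, d = 0.
So p(t) = 6t^3 - 4t^2 + 2t.
Check: p(-3) = -204. ✓

p(t) = 6t^3 - 4t^2 + 2t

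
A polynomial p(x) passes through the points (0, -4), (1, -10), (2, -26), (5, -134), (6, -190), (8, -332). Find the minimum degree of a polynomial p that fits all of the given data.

Divided differences on the nodes 0, 1, 2, 5, 6, 8:
  order 0: -4  -10  -26  -134  -190  -332
  order 1: -6  -16  -36  -56  -71
  order 2: -5  -5  -5  -5
  order 3: 0  0  0
  order 4: 0  0
  order 5: 0
The order-2 divided differences are all -5 (nonzero) and every higher order vanishes, so the data lies on a polynomial of degree exactly 2.

2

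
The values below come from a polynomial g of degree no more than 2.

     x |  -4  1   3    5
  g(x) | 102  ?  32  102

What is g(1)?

2

The 3 known points determine the degree-2 polynomial uniquely.
Write g(x) = ax^2 + bx + c. Substituting each data point gives a linear system:
  16a - 4b + c = 102
  9a + 3b + c = 32
  25a + 5b + c = 102
Solving the system yields a = 5, b = -5, c = 2.
So g(x) = 5x^2 - 5x + 2.
Then g(1) = 2.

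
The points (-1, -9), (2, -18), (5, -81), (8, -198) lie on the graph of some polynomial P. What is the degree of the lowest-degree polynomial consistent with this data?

Forward differences of the values at u = -1, 2, 5, 8:
  P  : -9  -18  -81  -198
  Δ  : -9  -63  -117
  Δ^2: -54  -54
  Δ^3: 0
The second differences are constant (-54) and nonzero, while all higher differences vanish, so the minimal degree is 2.

2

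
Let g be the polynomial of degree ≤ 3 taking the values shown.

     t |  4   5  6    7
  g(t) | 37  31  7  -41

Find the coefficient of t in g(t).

Write g(t) = at^3 + bt^2 + ct + d. Substituting each data point gives a linear system:
  64a + 16b + 4c + d = 37
  125a + 25b + 5c + d = 31
  216a + 36b + 6c + d = 7
  343a + 49b + 7c + d = -41
Solving the system yields a = -1, b = 6, c = 1, d = 1.
So g(t) = -t^3 + 6t^2 + t + 1.
The coefficient of t is 1.

1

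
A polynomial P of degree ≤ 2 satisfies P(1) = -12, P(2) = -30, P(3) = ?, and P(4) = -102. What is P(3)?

The 3 known points determine the degree-2 polynomial uniquely.
Write P(n) = an^2 + bn + c. Substituting each data point gives a linear system:
  a + b + c = -12
  4a + 2b + c = -30
  16a + 4b + c = -102
Solving the system yields a = -6, b = 0, c = -6.
So P(n) = -6n^2 - 6.
Then P(3) = -60.

-60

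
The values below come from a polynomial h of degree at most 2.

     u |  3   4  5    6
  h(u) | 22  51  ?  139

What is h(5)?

90

The 3 known points determine the degree-2 polynomial uniquely.
Write h(u) = au^2 + bu + c. Substituting each data point gives a linear system:
  9a + 3b + c = 22
  16a + 4b + c = 51
  36a + 6b + c = 139
Solving the system yields a = 5, b = -6, c = -5.
So h(u) = 5u² - 6u - 5.
Then h(5) = 90.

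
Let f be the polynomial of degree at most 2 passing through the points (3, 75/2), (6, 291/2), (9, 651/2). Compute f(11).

Write f(t) = at^2 + bt + c. Substituting each data point gives a linear system:
  9a + 3b + c = 75/2
  36a + 6b + c = 291/2
  81a + 9b + c = 651/2
Solving the system yields a = 4, b = 0, c = 3/2.
So f(t) = 4t^2 + 3/2.
Then f(11) = 971/2.

971/2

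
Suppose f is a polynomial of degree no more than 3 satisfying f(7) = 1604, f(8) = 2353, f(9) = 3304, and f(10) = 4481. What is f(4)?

329

Using the Lagrange interpolation formula with nodes 7, 8, 9, 10:
  L_0(x) = (x - 8)(x - 9)(x - 10) / -6
  L_1(x) = (x - 7)(x - 9)(x - 10) / 2
  L_2(x) = (x - 7)(x - 8)(x - 10) / -2
  L_3(x) = (x - 7)(x - 8)(x - 9) / 6
Then f(x) = 1604·L_0(x) + 2353·L_1(x) + 3304·L_2(x) + 4481·L_3(x).
Expanding and collecting terms gives f(x) = 4x^3 + 5x^2 - 2x + 1.
Evaluating at x = 4: f(4) = 329.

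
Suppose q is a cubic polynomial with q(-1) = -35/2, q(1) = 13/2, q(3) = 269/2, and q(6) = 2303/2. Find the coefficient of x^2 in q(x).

-5

Write q(x) = ax^3 + bx^2 + cx + d. Substituting each data point gives a linear system:
  -a + b - c + d = -35/2
  a + b + c + d = 13/2
  27a + 9b + 3c + d = 269/2
  216a + 36b + 6c + d = 2303/2
Solving the system yields a = 6, b = -5, c = 6, d = -1/2.
So q(x) = 6x^3 - 5x^2 + 6x - 1/2.
The coefficient of x^2 is -5.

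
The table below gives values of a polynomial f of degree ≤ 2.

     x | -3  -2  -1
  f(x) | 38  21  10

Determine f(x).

f(x) = 3x^2 - 2x + 5

Write f(x) = ax^2 + bx + c. Substituting each data point gives a linear system:
  9a - 3b + c = 38
  4a - 2b + c = 21
  a - b + c = 10
Solving the system yields a = 3, b = -2, c = 5.
So f(x) = 3x² - 2x + 5.
Check: f(-3) = 38. ✓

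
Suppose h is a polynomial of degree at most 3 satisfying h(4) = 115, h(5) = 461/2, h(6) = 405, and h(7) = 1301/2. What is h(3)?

Forward differences of the values at x = 4, 5, 6, 7:
  h  : 115  461/2  405  1301/2
  Δ  : 231/2  349/2  491/2
  Δ^2: 59  71
  Δ^3: 12
The third differences are constant, confirming degree 3.
Interpolating (Newton forward form) and evaluating at x = 3 gives h(3) = 93/2.

93/2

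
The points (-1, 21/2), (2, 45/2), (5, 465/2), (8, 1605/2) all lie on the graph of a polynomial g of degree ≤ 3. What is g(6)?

Using the Lagrange interpolation formula with nodes -1, 2, 5, 8:
  L_0(s) = (s - 2)(s - 5)(s - 8) / -162
  L_1(s) = (s + 1)(s - 5)(s - 8) / 54
  L_2(s) = (s + 1)(s - 2)(s - 8) / -54
  L_3(s) = (s + 1)(s - 2)(s - 5) / 162
Then g(s) = 21/2·L_0(s) + 45/2·L_1(s) + 465/2·L_2(s) + 1605/2·L_3(s).
Expanding and collecting terms gives g(s) = s^3 + 5s^2 - 4s + 5/2.
Evaluating at s = 6: g(6) = 749/2.

749/2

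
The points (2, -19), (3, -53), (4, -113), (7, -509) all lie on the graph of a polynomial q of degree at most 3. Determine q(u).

Using the Lagrange interpolation formula with nodes 2, 3, 4, 7:
  L_0(u) = (u - 3)(u - 4)(u - 7) / -10
  L_1(u) = (u - 2)(u - 4)(u - 7) / 4
  L_2(u) = (u - 2)(u - 3)(u - 7) / -6
  L_3(u) = (u - 2)(u - 3)(u - 4) / 60
Then q(u) = -19·L_0(u) - 53·L_1(u) - 113·L_2(u) - 509·L_3(u).
Expanding and collecting terms gives q(u) = -u^3 - 4u^2 + 5u - 5.
Check: q(7) = -509. ✓

q(u) = -u^3 - 4u^2 + 5u - 5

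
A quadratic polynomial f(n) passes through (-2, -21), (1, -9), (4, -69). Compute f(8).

Write f(n) = an^2 + bn + c. Substituting each data point gives a linear system:
  4a - 2b + c = -21
  a + b + c = -9
  16a + 4b + c = -69
Solving the system yields a = -4, b = 0, c = -5.
So f(n) = -4n² - 5.
Then f(8) = -261.

-261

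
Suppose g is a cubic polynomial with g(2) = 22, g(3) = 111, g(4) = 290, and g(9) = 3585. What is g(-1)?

-5

Write g(u) = au^3 + bu^2 + cu + d. Substituting each data point gives a linear system:
  8a + 4b + 2c + d = 22
  27a + 9b + 3c + d = 111
  64a + 16b + 4c + d = 290
  729a + 81b + 9c + d = 3585
Solving the system yields a = 5, b = 0, c = -6, d = -6.
So g(u) = 5u^3 - 6u - 6.
Then g(-1) = -5.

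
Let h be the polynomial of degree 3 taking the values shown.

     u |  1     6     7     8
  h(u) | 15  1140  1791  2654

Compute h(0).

Using the Lagrange interpolation formula with nodes 1, 6, 7, 8:
  L_0(u) = (u - 6)(u - 7)(u - 8) / -210
  L_1(u) = (u - 1)(u - 7)(u - 8) / 10
  L_2(u) = (u - 1)(u - 6)(u - 8) / -6
  L_3(u) = (u - 1)(u - 6)(u - 7) / 14
Then h(u) = 15·L_0(u) + 1140·L_1(u) + 1791·L_2(u) + 2654·L_3(u).
Expanding and collecting terms gives h(u) = 5u^3 + u^2 + 3u + 6.
Evaluating at u = 0: h(0) = 6.

6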